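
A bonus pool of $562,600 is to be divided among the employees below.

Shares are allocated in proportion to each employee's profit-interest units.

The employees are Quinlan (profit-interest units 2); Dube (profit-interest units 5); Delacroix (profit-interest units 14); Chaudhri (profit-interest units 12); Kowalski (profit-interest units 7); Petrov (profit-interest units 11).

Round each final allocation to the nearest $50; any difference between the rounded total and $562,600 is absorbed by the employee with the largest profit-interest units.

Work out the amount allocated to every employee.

Quinlan: $22,050 | Dube: $55,150 | Delacroix: $154,450 | Chaudhri: $132,400 | Kowalski: $77,200 | Petrov: $121,350

Total profit-interest units = 2 + 5 + 14 + 12 + 7 + 11 = 51.
Unrounded shares: Quinlan 22,062.75; Dube 55,156.86; Delacroix 154,439.22; Chaudhri 132,376.47; Kowalski 77,219.61; Petrov 121,345.10.
Rounded to nearest $50: Quinlan $22,050; Dube $55,150; Delacroix $154,450; Chaudhri $132,400; Kowalski $77,200; Petrov $121,350. Sum = $562,600.
No rounding difference to absorb.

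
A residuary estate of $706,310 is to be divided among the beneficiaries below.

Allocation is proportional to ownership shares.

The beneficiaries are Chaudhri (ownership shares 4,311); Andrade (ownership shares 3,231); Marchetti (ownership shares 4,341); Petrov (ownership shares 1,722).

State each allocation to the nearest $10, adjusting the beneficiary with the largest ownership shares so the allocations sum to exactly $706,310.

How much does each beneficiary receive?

Chaudhri: $223,810 · Andrade: $167,740 · Marchetti: $225,360 · Petrov: $89,400

Sum of ownership shares: 13,605.
Raw shares: Chaudhri 4,311/13,605 × $706,310 = 223,807.60; Andrade 3,231/13,605 × $706,310 = 167,738.89; Marchetti 4,341/13,605 × $706,310 = 225,365.07; Petrov 1,722/13,605 × $706,310 = 89,398.44.
Rounded to nearest $10: Chaudhri $223,810; Andrade $167,740; Marchetti $225,370; Petrov $89,400. Sum = $706,320.
Difference $706,310 − $706,320 = −$10 applied to largest ownership shares (Marchetti): Marchetti becomes $225,360.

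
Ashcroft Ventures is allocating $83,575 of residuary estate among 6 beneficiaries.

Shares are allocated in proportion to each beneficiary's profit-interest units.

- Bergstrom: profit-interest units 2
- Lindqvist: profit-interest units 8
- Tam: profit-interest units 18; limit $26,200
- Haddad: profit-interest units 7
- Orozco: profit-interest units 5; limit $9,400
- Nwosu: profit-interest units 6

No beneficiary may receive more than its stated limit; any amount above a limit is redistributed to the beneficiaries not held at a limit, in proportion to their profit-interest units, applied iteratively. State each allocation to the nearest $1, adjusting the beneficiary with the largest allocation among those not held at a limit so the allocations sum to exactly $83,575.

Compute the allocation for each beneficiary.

Bergstrom: $4,172 | Lindqvist: $16,687 | Tam: $26,200 | Haddad: $14,601 | Orozco: $9,400 | Nwosu: $12,515

Total profit-interest units = 46.
Unconstrained shares: Bergstrom 3,633.70; Lindqvist 14,534.78; Tam 32,703.26; Haddad 12,717.93; Orozco 9,084.24; Nwosu 10,901.09.
Cap binds for Tam ($26,200); balance $57,375 reallocated over remaining profit-interest units 28.
Cap binds for Orozco ($9,400); balance $47,975 reallocated over remaining profit-interest units 23.
Remaining shares: Bergstrom 4,171.74 → $4,172; Lindqvist 16,686.96 → $16,687; Haddad 14,601.09 → $14,601; Nwosu 12,515.22 → $12,515.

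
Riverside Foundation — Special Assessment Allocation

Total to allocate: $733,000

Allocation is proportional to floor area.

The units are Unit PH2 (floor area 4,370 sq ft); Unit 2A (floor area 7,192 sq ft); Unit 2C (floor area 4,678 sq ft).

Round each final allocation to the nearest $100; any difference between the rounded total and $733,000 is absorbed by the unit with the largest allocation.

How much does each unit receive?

Combined floor area = 16,240.
Unrounded shares: Unit PH2 4,370/16,240 × $733,000 = 197,242.00; Unit 2A 7,192/16,240 × $733,000 = 324,614.29; Unit 2C 4,678/16,240 × $733,000 = 211,143.72.
After rounding ($100): Unit PH2 $197,200; Unit 2A $324,600; Unit 2C $211,100. Sum = $732,900.
Difference $733,000 − $732,900 = +$100 applied to largest allocation (Unit 2A): Unit 2A becomes $324,700.

Unit PH2: $197,200; Unit 2A: $324,700; Unit 2C: $211,100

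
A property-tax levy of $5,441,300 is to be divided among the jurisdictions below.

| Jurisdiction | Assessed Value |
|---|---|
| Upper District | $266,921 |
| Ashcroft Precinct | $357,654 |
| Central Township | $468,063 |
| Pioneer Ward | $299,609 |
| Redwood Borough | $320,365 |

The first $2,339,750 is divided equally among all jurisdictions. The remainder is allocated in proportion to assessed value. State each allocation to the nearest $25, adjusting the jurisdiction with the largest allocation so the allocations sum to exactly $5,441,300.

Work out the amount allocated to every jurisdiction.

Upper District: $951,350; Ashcroft Precinct: $1,115,675; Central Township: $1,315,600; Pioneer Ward: $1,010,550; Redwood Borough: $1,048,125

Equal tier: $2,339,750 ÷ 5 = $467,950 apiece.
Remainder $3,101,550 by assessed value (total 1,712,612): Upper District 483,395.44 → $483,400; Ashcroft Precinct 647,713.41 → $647,725; Central Township 847,664.74 → $847,675; Pioneer Ward 542,593.59 → $542,600; Redwood Borough 580,182.82 → $580,175.
Rounding difference −$25 on remainder applied to Central Township.
Totals: Upper District $467,950 + $483,400 = $951,350; Ashcroft Precinct $467,950 + $647,725 = $1,115,675; Central Township $467,950 + $847,650 = $1,315,600; Pioneer Ward $467,950 + $542,600 = $1,010,550; Redwood Borough $467,950 + $580,175 = $1,048,125.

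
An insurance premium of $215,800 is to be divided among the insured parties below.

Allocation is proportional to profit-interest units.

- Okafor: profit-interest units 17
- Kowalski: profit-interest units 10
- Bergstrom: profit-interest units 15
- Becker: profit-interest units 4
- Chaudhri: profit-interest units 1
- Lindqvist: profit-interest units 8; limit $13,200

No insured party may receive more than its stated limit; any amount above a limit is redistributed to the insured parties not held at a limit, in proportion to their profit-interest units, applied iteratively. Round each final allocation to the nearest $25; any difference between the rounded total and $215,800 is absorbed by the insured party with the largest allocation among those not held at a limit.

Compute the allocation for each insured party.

Okafor: $73,300; Kowalski: $43,100; Bergstrom: $64,650; Becker: $17,250; Chaudhri: $4,300; Lindqvist: $13,200

Sum of profit-interest units: 55.
Proportional shares (ignoring caps): Okafor 66,701.82; Kowalski 39,236.36; Bergstrom 58,854.55; Becker 15,694.55; Chaudhri 3,923.64; Lindqvist 31,389.09.
Capped: Lindqvist ($13,200); balance $202,600 reallocated over remaining profit-interest units 47.
Remaining shares: Okafor 73,280.85 → $73,275; Kowalski 43,106.38 → $43,100; Bergstrom 64,659.57 → $64,650; Becker 17,242.55 → $17,250; Chaudhri 4,310.64 → $4,300.
Rounding difference +$25 applied to Okafor → $73,300.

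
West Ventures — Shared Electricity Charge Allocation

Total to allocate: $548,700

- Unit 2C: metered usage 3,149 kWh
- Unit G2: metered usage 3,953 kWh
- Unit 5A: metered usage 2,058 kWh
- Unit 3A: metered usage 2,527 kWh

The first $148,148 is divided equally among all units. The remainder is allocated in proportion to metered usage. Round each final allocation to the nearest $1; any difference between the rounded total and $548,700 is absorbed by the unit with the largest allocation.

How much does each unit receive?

Unit 2C: $144,964 · Unit G2: $172,519 · Unit 5A: $107,571 · Unit 3A: $123,646

First tranche $148,148 split equally: $37,037 each.
Remainder $400,552 by metered usage (total 11,687): Unit 2C 107,926.61 → $107,927; Unit G2 135,482.34 → $135,482; Unit 5A 70,534.44 → $70,534; Unit 3A 86,608.62 → $86,609.
Totals: Unit 2C $37,037 + $107,927 = $144,964; Unit G2 $37,037 + $135,482 = $172,519; Unit 5A $37,037 + $70,534 = $107,571; Unit 3A $37,037 + $86,609 = $123,646.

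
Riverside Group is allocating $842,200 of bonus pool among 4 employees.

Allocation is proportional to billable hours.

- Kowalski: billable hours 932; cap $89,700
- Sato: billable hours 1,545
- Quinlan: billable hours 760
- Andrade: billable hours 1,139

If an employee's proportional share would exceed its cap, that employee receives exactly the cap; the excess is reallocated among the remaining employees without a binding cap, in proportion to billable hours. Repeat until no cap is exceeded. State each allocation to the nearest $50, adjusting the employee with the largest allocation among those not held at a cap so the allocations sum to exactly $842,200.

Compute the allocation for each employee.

Kowalski: $89,700 · Sato: $337,600 · Quinlan: $166,050 · Andrade: $248,850

Total billable hours = 4,376.
Pro-rata shares before constraints: Kowalski 179,371.66; Sato 297,348.95; Quinlan 146,268.74; Andrade 219,210.65.
Cap binds for Kowalski ($89,700); balance $752,500 reallocated over remaining billable hours 3,444.
Shares after redistribution: Sato 337,576.22 → $337,600; Quinlan 166,056.91 → $166,050; Andrade 248,866.87 → $248,850.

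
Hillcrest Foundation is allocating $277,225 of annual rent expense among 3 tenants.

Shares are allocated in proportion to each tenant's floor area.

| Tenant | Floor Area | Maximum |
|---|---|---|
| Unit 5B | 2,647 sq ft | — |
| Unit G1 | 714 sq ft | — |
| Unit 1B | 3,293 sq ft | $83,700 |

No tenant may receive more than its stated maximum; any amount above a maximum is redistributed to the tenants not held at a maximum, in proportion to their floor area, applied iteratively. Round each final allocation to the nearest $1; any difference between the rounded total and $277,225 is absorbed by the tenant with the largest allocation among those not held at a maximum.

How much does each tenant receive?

Unit 5B: $152,413 | Unit G1: $41,112 | Unit 1B: $83,700

Floor area total: 6,654.
Unconstrained shares: Unit 5B 110,281.72; Unit G1 29,747.32; Unit 1B 137,195.96.
Held at cap: Unit 1B ($83,700); balance $193,525 reallocated over remaining floor area 3,361.
Redistributed shares: Unit 5B 152,413.17 → $152,413; Unit G1 41,111.83 → $41,112.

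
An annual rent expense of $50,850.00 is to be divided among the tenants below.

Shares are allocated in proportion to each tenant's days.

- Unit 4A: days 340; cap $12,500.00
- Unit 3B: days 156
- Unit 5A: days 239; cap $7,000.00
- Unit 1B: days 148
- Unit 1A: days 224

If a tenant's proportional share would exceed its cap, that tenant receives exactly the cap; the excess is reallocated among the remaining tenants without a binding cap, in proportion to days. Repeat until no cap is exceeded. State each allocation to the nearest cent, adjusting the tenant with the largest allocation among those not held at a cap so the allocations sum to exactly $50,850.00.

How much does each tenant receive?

Days total: 1,107.
Unconstrained shares: Unit 4A 15,617.8862; Unit 3B 7,165.8537; Unit 5A 10,978.4553; Unit 1B 6,798.3740; Unit 1A 10,289.4309.
Cap binds for Unit 4A ($12,500.00), Unit 5A ($7,000.00); residual $31,350.00 reallocated over remaining days 528.
Redistributed shares: Unit 3B 9,262.5000 → $9,262.50; Unit 1B 8,787.5000 → $8,787.50; Unit 1A 13,300.0000 → $13,300.00.

Unit 4A: $12,500.00 | Unit 3B: $9,262.50 | Unit 5A: $7,000.00 | Unit 1B: $8,787.50 | Unit 1A: $13,300.00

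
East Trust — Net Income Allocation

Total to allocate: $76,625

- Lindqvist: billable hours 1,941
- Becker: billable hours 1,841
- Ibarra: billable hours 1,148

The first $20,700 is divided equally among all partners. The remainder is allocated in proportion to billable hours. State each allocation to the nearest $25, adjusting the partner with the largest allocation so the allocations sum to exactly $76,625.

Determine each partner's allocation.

Equal tier: $20,700 ÷ 3 = $6,900 apiece.
Remainder $55,925 by billable hours (total 4,930): Lindqvist 22,018.34 → $22,025; Becker 20,883.96 → $20,875; Ibarra 13,022.70 → $13,025.
Totals: Lindqvist $6,900 + $22,025 = $28,925; Becker $6,900 + $20,875 = $27,775; Ibarra $6,900 + $13,025 = $19,925.

Lindqvist: $28,925; Becker: $27,775; Ibarra: $19,925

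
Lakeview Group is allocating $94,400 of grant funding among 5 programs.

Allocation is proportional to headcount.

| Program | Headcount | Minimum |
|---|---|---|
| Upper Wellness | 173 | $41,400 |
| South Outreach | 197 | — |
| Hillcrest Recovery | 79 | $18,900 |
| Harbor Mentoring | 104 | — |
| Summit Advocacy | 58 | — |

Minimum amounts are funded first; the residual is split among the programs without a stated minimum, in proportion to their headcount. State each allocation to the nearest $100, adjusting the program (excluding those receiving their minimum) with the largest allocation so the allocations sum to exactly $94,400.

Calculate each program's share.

Upper Wellness: $41,400; South Outreach: $18,700; Hillcrest Recovery: $18,900; Harbor Mentoring: $9,900; Summit Advocacy: $5,500

Guaranteed amounts: Upper Wellness $41,400; Hillcrest Recovery $18,900. Remaining pool $34,100.
Remaining pool split over remaining headcount 359: South Outreach 18,712.26 → $18,700; Harbor Mentoring 9,878.55 → $9,900; Summit Advocacy 5,509.19 → $5,500.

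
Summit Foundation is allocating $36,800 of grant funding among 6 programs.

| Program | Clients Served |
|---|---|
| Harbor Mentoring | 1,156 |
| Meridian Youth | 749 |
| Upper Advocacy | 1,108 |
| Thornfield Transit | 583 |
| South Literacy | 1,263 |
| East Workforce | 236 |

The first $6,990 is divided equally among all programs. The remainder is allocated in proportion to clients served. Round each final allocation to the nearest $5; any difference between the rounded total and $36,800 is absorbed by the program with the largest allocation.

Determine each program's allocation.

Harbor Mentoring: $7,930; Meridian Youth: $5,545; Upper Advocacy: $7,650; Thornfield Transit: $4,575; South Literacy: $8,555; East Workforce: $2,545

$6,990 shared equally gives $1,165 per program.
Remainder $29,810 by clients served (total 5,095): Harbor Mentoring 6,763.56 → $6,765; Meridian Youth 4,382.27 → $4,380; Upper Advocacy 6,482.72 → $6,485; Thornfield Transit 3,411.04 → $3,410; South Literacy 7,389.60 → $7,390; East Workforce 1,380.80 → $1,380.
Totals: Harbor Mentoring $1,165 + $6,765 = $7,930; Meridian Youth $1,165 + $4,380 = $5,545; Upper Advocacy $1,165 + $6,485 = $7,650; Thornfield Transit $1,165 + $3,410 = $4,575; South Literacy $1,165 + $7,390 = $8,555; East Workforce $1,165 + $1,380 = $2,545.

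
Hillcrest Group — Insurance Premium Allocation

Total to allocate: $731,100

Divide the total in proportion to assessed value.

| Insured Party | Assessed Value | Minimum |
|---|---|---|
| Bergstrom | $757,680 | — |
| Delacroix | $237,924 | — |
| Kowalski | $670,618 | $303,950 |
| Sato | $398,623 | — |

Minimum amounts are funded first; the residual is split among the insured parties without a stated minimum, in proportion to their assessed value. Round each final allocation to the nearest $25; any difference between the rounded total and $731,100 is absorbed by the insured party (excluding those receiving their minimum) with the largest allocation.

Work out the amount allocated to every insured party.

Bergstrom: $232,125; Delacroix: $72,900; Kowalski: $303,950; Sato: $122,125

Minimums first: Kowalski $303,950. Residual $427,150.
Residual split over remaining assessed value 1,394,227: Bergstrom 232,130.79 → $232,125; Delacroix 72,892.89 → $72,900; Sato 122,126.32 → $122,125.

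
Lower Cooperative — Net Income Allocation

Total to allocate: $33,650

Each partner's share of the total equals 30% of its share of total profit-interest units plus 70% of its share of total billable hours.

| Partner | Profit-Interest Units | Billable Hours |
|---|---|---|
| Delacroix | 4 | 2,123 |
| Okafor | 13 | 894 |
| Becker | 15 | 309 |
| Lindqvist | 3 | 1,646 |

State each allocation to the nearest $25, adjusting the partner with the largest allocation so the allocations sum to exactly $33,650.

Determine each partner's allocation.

Profit-interest units total 35; billable hours total 4,972.
Blended shares (30% profit-interest units + 70% billable hours): Delacroix 0.3332; Okafor 0.2373; Becker 0.1721; Lindqvist 0.2575.
Raw shares: Delacroix 11,211.49; Okafor 7,984.92; Becker 5,790.33; Lindqvist 8,663.26.
Rounded to nearest $25: Delacroix $11,200; Okafor $7,975; Becker $5,800; Lindqvist $8,675. Sum = $33,650.
Sum already equals the total — no adjustment.

Delacroix: $11,200 | Okafor: $7,975 | Becker: $5,800 | Lindqvist: $8,675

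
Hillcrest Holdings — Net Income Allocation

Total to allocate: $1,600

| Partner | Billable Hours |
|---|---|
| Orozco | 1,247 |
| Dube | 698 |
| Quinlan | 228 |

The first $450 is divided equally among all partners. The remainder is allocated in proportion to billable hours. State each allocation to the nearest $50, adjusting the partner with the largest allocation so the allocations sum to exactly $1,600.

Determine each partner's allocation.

$450 shared equally gives $150 per partner.
Remainder $1,150 by billable hours (total 2,173): Orozco 659.94 → $650; Dube 369.40 → $350; Quinlan 120.66 → $100.
Rounding difference +$50 on remainder applied to Orozco.
Totals: Orozco $150 + $700 = $850; Dube $150 + $350 = $500; Quinlan $150 + $100 = $250.

Orozco: $850; Dube: $500; Quinlan: $250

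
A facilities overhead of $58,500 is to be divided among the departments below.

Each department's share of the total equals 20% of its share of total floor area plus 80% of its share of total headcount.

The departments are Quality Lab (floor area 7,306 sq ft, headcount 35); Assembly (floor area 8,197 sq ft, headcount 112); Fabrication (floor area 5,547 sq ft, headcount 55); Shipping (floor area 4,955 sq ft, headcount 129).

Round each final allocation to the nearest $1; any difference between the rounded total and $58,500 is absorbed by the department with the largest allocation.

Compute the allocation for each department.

Quality Lab: $8,236 | Assembly: $19,524 | Fabrication: $10,272 | Shipping: $20,468

Floor area total 26,005; headcount total 331.
Blended shares (20% floor area + 80% headcount): Quality Lab 0.1408; Assembly 0.3337; Fabrication 0.1756; Shipping 0.3499.
Raw shares: Quality Lab 8,235.71; Assembly 19,523.59; Fabrication 10,272.11; Shipping 20,468.60.
At nearest $1: Quality Lab $8,236; Assembly $19,524; Fabrication $10,272; Shipping $20,469. Sum = $58,501.
Difference $58,500 − $58,501 = −$1 applied to largest allocation (Shipping): Shipping becomes $20,468.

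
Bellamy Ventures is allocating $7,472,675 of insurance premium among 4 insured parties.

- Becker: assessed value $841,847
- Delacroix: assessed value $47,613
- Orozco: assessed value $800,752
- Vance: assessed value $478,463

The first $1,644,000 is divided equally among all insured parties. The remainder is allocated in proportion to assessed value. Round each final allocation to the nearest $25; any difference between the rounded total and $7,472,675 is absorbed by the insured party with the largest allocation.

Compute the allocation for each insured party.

$1,644,000 shared equally gives $411,000 per insured party.
Remainder $5,828,675 by assessed value (total 2,168,675): Becker 2,262,603.92 → $2,262,600; Delacroix 127,967.86 → $127,975; Orozco 2,152,154.27 → $2,152,150; Vance 1,285,948.94 → $1,285,950.
Totals: Becker $411,000 + $2,262,600 = $2,673,600; Delacroix $411,000 + $127,975 = $538,975; Orozco $411,000 + $2,152,150 = $2,563,150; Vance $411,000 + $1,285,950 = $1,696,950.

Becker: $2,673,600 | Delacroix: $538,975 | Orozco: $2,563,150 | Vance: $1,696,950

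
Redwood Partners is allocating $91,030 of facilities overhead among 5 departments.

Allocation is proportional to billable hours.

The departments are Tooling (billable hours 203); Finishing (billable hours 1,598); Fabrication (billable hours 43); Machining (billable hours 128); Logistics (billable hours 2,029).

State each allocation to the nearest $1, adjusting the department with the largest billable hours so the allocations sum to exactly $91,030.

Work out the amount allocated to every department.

Tooling: $4,619 | Finishing: $36,357 | Fabrication: $978 | Machining: $2,912 | Logistics: $46,164

Sum of billable hours: 203 + 1,598 + 43 + 128 + 2,029 = 4,001.
Raw shares: Tooling 4,618.62; Finishing 36,357.40; Fabrication 978.33; Machining 2,912.23; Logistics 46,163.43.
After rounding ($1): Tooling $4,619; Finishing $36,357; Fabrication $978; Machining $2,912; Logistics $46,163. Sum = $91,029.
Difference $91,030 − $91,029 = +$1 applied to largest billable hours (Logistics): Logistics becomes $46,164.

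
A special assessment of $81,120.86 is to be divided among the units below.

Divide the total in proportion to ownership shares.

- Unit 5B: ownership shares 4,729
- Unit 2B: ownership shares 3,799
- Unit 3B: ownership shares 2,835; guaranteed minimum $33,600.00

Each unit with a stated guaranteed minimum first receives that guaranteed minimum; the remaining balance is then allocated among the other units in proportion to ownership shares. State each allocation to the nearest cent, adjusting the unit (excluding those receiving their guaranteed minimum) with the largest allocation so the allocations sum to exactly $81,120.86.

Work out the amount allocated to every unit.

Unit 5B: $26,351.57 | Unit 2B: $21,169.29 | Unit 3B: $33,600.00

Fund the minimums — Unit 3B $33,600.00. Residual $47,520.86.
Residual split over remaining ownership shares 8,528: Unit 5B 26,351.5651 → $26,351.57; Unit 2B 21,169.2949 → $21,169.29.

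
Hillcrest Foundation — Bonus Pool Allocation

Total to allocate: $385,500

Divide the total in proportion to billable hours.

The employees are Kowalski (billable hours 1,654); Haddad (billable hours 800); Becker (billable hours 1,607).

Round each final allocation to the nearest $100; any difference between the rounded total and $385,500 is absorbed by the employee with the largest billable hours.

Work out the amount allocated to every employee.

Combined billable hours = 4,061.
Raw shares: Kowalski 1,654/4,061 × $385,500 = 157,009.85; Haddad 800/4,061 × $385,500 = 75,941.89; Becker 1,607/4,061 × $385,500 = 152,548.26.
Rounded to nearest $100: Kowalski $157,000; Haddad $75,900; Becker $152,500. Sum = $385,400.
Difference $385,500 − $385,400 = +$100 applied to largest billable hours (Kowalski): Kowalski becomes $157,100.

Kowalski: $157,100 | Haddad: $75,900 | Becker: $152,500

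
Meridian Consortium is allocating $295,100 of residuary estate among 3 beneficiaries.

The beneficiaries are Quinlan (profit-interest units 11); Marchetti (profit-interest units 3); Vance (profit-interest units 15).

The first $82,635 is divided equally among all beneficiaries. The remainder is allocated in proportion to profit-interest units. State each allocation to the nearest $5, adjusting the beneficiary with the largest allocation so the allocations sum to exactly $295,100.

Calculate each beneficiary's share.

Equal tier: $82,635 ÷ 3 = $27,545 apiece.
Remainder $212,465 by profit-interest units (total 29): Quinlan 80,590.17 → $80,590; Marchetti 21,979.14 → $21,980; Vance 109,895.69 → $109,895.
Totals: Quinlan $27,545 + $80,590 = $108,135; Marchetti $27,545 + $21,980 = $49,525; Vance $27,545 + $109,895 = $137,440.

Quinlan: $108,135 · Marchetti: $49,525 · Vance: $137,440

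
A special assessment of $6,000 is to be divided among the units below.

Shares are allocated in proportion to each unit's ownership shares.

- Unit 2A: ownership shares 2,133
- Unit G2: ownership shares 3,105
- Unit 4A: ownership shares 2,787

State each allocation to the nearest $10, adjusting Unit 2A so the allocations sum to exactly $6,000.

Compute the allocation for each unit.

Sum of ownership shares: 8,025.
Proportional shares: Unit 2A 2,133/8,025 × $6,000 = 1,594.77; Unit G2 3,105/8,025 × $6,000 = 2,321.50; Unit 4A 2,787/8,025 × $6,000 = 2,083.74.
Rounded to nearest $10: Unit 2A $1,590; Unit G2 $2,320; Unit 4A $2,080. Sum = $5,990.
Difference $6,000 − $5,990 = +$10 applied to Unit 2A: Unit 2A becomes $1,600.

Unit 2A: $1,600 · Unit G2: $2,320 · Unit 4A: $2,080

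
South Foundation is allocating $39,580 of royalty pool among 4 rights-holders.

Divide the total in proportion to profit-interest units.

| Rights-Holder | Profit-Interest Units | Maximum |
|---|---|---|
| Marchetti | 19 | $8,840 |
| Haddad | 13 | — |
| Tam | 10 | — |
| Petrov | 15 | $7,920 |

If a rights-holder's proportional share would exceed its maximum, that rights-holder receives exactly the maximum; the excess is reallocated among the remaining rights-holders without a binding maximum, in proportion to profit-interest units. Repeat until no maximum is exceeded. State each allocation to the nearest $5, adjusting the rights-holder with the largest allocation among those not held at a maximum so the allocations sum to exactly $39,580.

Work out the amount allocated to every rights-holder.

Total profit-interest units = 57.
Unconstrained shares: Marchetti 13,193.33; Haddad 9,027.02; Tam 6,943.86; Petrov 10,415.79.
Held at cap: Marchetti ($8,840), Petrov ($7,920); balance $22,820 reallocated over remaining profit-interest units 23.
Redistributed shares: Haddad 12,898.26 → $12,900; Tam 9,921.74 → $9,920.

Marchetti: $8,840 | Haddad: $12,900 | Tam: $9,920 | Petrov: $7,920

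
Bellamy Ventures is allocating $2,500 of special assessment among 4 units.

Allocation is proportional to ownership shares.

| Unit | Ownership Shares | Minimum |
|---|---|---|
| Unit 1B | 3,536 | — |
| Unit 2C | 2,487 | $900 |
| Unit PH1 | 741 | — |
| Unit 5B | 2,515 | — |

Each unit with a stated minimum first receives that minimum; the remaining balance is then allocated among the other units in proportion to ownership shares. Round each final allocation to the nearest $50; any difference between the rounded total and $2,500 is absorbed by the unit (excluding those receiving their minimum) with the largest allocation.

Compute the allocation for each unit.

Unit 1B: $850; Unit 2C: $900; Unit PH1: $150; Unit 5B: $600

Guaranteed amounts: Unit 2C $900. Residual $1,600.
Residual split over remaining ownership shares 6,792: Unit 1B 832.98 → $850; Unit PH1 174.56 → $150; Unit 5B 592.46 → $600.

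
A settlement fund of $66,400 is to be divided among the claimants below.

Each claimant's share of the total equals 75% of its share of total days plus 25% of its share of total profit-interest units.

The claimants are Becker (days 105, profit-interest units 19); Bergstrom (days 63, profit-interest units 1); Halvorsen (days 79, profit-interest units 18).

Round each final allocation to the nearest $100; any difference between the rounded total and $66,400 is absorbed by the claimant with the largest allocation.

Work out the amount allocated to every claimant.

Days total 247; profit-interest units total 38.
Combined weights (75% days + 25% profit-interest units): Becker 0.4438; Bergstrom 0.1979; Halvorsen 0.3583.
Unrounded shares: Becker 29,470.04; Bergstrom 13,138.87; Halvorsen 23,791.09.
After rounding ($100): Becker $29,500; Bergstrom $13,100; Halvorsen $23,800. Sum = $66,400.
Sum already equals the total — no adjustment.

Becker: $29,500 | Bergstrom: $13,100 | Halvorsen: $23,800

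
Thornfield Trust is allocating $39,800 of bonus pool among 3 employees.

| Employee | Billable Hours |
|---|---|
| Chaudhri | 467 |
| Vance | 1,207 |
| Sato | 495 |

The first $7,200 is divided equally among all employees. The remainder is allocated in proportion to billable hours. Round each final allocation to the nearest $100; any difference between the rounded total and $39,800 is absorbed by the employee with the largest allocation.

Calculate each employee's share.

Equal tier: $7,200 ÷ 3 = $2,400 apiece.
Remainder $32,600 by billable hours (total 2,169): Chaudhri 7,018.99 → $7,000; Vance 18,141.17 → $18,100; Sato 7,439.83 → $7,400.
Rounding difference +$100 on remainder applied to Vance.
Totals: Chaudhri $2,400 + $7,000 = $9,400; Vance $2,400 + $18,200 = $20,600; Sato $2,400 + $7,400 = $9,800.

Chaudhri: $9,400; Vance: $20,600; Sato: $9,800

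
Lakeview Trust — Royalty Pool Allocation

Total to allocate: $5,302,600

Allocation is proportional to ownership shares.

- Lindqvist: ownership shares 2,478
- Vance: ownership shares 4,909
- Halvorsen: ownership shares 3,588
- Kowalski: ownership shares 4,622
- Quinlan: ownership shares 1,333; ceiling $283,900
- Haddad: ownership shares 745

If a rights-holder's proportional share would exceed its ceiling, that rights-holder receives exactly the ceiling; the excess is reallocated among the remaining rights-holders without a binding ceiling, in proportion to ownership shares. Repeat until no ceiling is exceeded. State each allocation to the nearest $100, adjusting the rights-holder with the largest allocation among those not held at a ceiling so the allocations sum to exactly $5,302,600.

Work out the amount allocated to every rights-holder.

Lindqvist: $761,000 | Vance: $1,507,600 | Halvorsen: $1,101,900 | Kowalski: $1,419,400 | Quinlan: $283,900 | Haddad: $228,800

Combined ownership shares = 17,675.
Proportional shares (ignoring caps): Lindqvist 743,414.02; Vance 1,472,727.77; Halvorsen 1,076,420.30; Kowalski 1,386,626.15; Quinlan 399,907.54; Haddad 223,504.21.
Cap binds for Quinlan ($283,900); remaining pool $5,018,700 reallocated over remaining ownership shares 16,342.
Shares after redistribution: Lindqvist 761,004.69 → $761,000; Vance 1,507,575.47 → $1,507,600; Halvorsen 1,101,890.56 → $1,101,900; Kowalski 1,419,436.51 → $1,419,400; Haddad 228,792.77 → $228,800.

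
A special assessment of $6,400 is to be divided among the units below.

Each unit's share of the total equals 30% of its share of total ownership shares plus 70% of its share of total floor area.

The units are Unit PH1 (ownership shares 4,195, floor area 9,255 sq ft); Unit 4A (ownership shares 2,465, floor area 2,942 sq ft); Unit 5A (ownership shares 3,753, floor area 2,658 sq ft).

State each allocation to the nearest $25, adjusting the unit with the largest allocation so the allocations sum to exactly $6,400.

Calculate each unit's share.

Unit PH1: $3,550 | Unit 4A: $1,350 | Unit 5A: $1,500

Totals — ownership shares 10,413, floor area 14,855.
Combined weights (30% ownership shares + 70% floor area): Unit PH1 0.5570; Unit 4A 0.2097; Unit 5A 0.2334.
Unrounded shares: Unit PH1 3,564.64; Unit 4A 1,341.76; Unit 5A 1,493.60.
Rounded to nearest $25: Unit PH1 $3,575; Unit 4A $1,350; Unit 5A $1,500. Sum = $6,425.
Difference $6,400 − $6,425 = −$25 applied to largest allocation (Unit PH1): Unit PH1 becomes $3,550.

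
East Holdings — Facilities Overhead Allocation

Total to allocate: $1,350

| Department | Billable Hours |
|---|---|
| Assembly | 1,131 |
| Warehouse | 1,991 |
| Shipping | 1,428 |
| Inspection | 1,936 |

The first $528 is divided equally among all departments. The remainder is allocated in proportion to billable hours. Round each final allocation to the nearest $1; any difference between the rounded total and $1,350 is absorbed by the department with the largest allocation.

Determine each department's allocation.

$528 shared equally gives $132 per department.
Remainder $822 by billable hours (total 6,486): Assembly 143.34 → $143; Warehouse 252.33 → $252; Shipping 180.98 → $181; Inspection 245.36 → $245.
Rounding difference +$1 on remainder applied to Warehouse.
Totals: Assembly $132 + $143 = $275; Warehouse $132 + $253 = $385; Shipping $132 + $181 = $313; Inspection $132 + $245 = $377.

Assembly: $275 · Warehouse: $385 · Shipping: $313 · Inspection: $377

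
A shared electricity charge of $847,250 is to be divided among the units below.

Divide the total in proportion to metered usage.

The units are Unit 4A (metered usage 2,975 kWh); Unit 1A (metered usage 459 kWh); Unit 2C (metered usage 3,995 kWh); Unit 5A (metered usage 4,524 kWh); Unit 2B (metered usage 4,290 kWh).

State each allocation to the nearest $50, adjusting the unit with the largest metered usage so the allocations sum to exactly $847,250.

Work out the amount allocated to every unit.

Unit 4A: $155,200 · Unit 1A: $23,950 · Unit 2C: $208,400 · Unit 5A: $235,950 · Unit 2B: $223,750

Metered usage total: 16,243.
Unrounded shares: Unit 4A 2,975/16,243 × $847,250 = 155,178.77; Unit 1A 459/16,243 × $847,250 = 23,941.87; Unit 2C 3,995/16,243 × $847,250 = 208,382.92; Unit 5A 4,524/16,243 × $847,250 = 235,976.05; Unit 2B 4,290/16,243 × $847,250 = 223,770.39.
Rounded to nearest $50: Unit 4A $155,200; Unit 1A $23,950; Unit 2C $208,400; Unit 5A $236,000; Unit 2B $223,750. Sum = $847,300.
Difference $847,250 − $847,300 = −$50 applied to largest metered usage (Unit 5A): Unit 5A becomes $235,950.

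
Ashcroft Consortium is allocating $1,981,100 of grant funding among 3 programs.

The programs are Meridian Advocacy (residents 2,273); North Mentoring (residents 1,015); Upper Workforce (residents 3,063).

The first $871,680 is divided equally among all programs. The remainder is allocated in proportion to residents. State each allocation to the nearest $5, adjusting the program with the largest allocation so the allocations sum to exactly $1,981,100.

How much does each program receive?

$871,680 shared equally gives $290,560 per program.
Remainder $1,109,420 by residents (total 6,351): Meridian Advocacy 397,057.42 → $397,055; North Mentoring 177,304.57 → $177,305; Upper Workforce 535,058.02 → $535,060.
Totals: Meridian Advocacy $290,560 + $397,055 = $687,615; North Mentoring $290,560 + $177,305 = $467,865; Upper Workforce $290,560 + $535,060 = $825,620.

Meridian Advocacy: $687,615; North Mentoring: $467,865; Upper Workforce: $825,620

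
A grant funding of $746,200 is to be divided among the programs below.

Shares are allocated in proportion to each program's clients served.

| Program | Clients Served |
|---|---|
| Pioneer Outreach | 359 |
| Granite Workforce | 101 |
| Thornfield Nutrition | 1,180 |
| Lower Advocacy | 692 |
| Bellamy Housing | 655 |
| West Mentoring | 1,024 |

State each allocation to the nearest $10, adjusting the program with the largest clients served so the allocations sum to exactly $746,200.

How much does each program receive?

Total clients served = 4,011.
Raw shares: Pioneer Outreach 359/4,011 × $746,200 = 66,787.78; Granite Workforce 101/4,011 × $746,200 = 18,789.88; Thornfield Nutrition 1,180/4,011 × $746,200 = 219,525.31; Lower Advocacy 692/4,011 × $746,200 = 128,738.57; Bellamy Housing 655/4,011 × $746,200 = 121,855.15; West Mentoring 1,024/4,011 × $746,200 = 190,503.32.
At nearest $10: Pioneer Outreach $66,790; Granite Workforce $18,790; Thornfield Nutrition $219,530; Lower Advocacy $128,740; Bellamy Housing $121,860; West Mentoring $190,500. Sum = $746,210.
Difference $746,200 − $746,210 = −$10 applied to largest clients served (Thornfield Nutrition): Thornfield Nutrition becomes $219,520.

Pioneer Outreach: $66,790 · Granite Workforce: $18,790 · Thornfield Nutrition: $219,520 · Lower Advocacy: $128,740 · Bellamy Housing: $121,860 · West Mentoring: $190,500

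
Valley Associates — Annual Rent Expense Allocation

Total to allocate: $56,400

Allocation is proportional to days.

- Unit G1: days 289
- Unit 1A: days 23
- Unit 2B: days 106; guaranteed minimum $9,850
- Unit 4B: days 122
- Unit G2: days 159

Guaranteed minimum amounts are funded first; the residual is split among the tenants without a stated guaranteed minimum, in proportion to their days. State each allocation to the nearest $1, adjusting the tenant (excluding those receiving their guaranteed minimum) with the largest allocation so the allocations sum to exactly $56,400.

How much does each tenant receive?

Guaranteed amounts: Unit 2B $9,850. Remaining pool $46,550.
Remaining pool split over remaining days 593: Unit G1 22,686.26 → $22,686; Unit 1A 1,805.48 → $1,805; Unit 4B 9,576.90 → $9,577; Unit G2 12,481.37 → $12,481.
Rounding difference +$1 applied to Unit G1 → $22,687.

Unit G1: $22,687 | Unit 1A: $1,805 | Unit 2B: $9,850 | Unit 4B: $9,577 | Unit G2: $12,481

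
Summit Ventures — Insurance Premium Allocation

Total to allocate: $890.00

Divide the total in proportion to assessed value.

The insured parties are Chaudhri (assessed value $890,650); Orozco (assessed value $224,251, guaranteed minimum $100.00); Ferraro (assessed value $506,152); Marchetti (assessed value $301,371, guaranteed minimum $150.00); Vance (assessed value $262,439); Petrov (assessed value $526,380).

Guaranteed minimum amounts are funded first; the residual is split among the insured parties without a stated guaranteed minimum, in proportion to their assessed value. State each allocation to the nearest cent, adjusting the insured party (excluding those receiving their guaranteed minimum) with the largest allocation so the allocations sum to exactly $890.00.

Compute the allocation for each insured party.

Chaudhri: $260.80 · Orozco: $100.00 · Ferraro: $148.21 · Marchetti: $150.00 · Vance: $76.85 · Petrov: $154.14

Fund the minimums — Orozco $100.00; Marchetti $150.00. Balance $640.00.
Balance split over remaining assessed value 2,185,621: Chaudhri 260.8028 → $260.80; Ferraro 148.2129 → $148.21; Vance 76.8482 → $76.85; Petrov 154.1361 → $154.14.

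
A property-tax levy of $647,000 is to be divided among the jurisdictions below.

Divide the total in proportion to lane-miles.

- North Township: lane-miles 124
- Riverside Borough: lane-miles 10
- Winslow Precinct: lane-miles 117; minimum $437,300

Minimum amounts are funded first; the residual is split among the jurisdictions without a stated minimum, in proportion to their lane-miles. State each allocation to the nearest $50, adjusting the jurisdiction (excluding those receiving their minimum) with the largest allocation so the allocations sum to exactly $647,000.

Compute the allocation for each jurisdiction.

Minimums first: Winslow Precinct $437,300. Balance $209,700.
Balance split over remaining lane-miles 134: North Township 194,050.75 → $194,050; Riverside Borough 15,649.25 → $15,650.

North Township: $194,050 · Riverside Borough: $15,650 · Winslow Precinct: $437,300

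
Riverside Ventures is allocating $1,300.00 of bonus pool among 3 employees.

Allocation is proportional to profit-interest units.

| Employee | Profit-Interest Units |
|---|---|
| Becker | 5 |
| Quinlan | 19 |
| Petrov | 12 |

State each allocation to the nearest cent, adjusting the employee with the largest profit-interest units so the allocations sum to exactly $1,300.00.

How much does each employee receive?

Becker: $180.56; Quinlan: $686.11; Petrov: $433.33

Profit-interest units total: 5 + 19 + 12 = 36.
Proportional shares: Becker 180.5556; Quinlan 686.1111; Petrov 433.3333.
Rounded to nearest cent: Becker $180.56; Quinlan $686.11; Petrov $433.33. Sum = $1,300.00.
No rounding difference to absorb.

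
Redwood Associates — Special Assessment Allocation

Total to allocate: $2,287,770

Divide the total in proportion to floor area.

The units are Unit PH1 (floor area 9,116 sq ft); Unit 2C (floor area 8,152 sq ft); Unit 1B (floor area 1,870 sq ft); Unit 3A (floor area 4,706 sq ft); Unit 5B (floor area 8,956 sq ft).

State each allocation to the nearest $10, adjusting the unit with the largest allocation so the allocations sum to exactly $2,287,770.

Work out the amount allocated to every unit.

Unit PH1: $635,840; Unit 2C: $568,590; Unit 1B: $130,430; Unit 3A: $328,240; Unit 5B: $624,670

Total floor area = 32,800.
Raw shares: Unit PH1 9,116/32,800 × $2,287,770 = 635,832.66; Unit 2C 8,152/32,800 × $2,287,770 = 568,594.54; Unit 1B 1,870/32,800 × $2,287,770 = 130,430.79; Unit 3A 4,706/32,800 × $2,287,770 = 328,239.20; Unit 5B 8,956/32,800 × $2,287,770 = 624,672.81.
At nearest $10: Unit PH1 $635,830; Unit 2C $568,590; Unit 1B $130,430; Unit 3A $328,240; Unit 5B $624,670. Sum = $2,287,760.
Difference $2,287,770 − $2,287,760 = +$10 applied to largest allocation (Unit PH1): Unit PH1 becomes $635,840.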